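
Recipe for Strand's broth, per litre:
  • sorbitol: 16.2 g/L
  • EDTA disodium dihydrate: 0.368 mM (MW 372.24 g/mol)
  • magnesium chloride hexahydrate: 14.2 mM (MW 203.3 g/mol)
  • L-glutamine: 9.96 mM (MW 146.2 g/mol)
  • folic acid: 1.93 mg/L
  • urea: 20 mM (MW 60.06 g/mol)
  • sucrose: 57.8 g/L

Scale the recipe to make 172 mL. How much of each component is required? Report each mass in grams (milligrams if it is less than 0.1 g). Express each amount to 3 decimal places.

Working volume: 172 mL = 0.172 L.
sorbitol: 16.2 g/L × 0.172 L = 2.786 g
EDTA disodium dihydrate: 0.368 mmol/L × 372.24 mg/mmol × 0.172 L = 23.561 mg
magnesium chloride hexahydrate: 14.2 mmol/L × 203.3 g/mol × 0.172 L ÷ 1000 = 0.497 g
L-glutamine: 9.96 mmol/L × 146.2 g/mol × 0.172 L ÷ 1000 = 0.250 g
folic acid: 1.93 mg/L × 0.172 L = 0.332 mg
urea: 20 mmol/L × 60.06 g/mol × 0.172 L ÷ 1000 = 0.207 g
sucrose: 57.8 g/L × 0.172 L = 9.942 g

sorbitol 2.786 g; EDTA disodium dihydrate 23.561 mg; magnesium chloride hexahydrate 0.497 g; L-glutamine 0.250 g; folic acid 0.332 mg; urea 0.207 g; sucrose 9.942 g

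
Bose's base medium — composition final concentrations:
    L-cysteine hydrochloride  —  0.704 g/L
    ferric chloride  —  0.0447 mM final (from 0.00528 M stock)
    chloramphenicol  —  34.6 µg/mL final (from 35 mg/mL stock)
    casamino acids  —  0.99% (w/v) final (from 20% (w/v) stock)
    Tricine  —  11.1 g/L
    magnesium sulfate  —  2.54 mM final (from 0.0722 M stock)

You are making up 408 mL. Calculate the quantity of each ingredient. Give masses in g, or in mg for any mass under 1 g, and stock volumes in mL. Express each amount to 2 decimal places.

Working volume: 408 mL = 0.408 L.
L-cysteine hydrochloride: 0.704 g/L × 0.408 L = 0.287232 g = 287.23 mg
ferric chloride: C1V1 = C2V2 → 0.0447 mM × 408 mL ÷ 5.28 mM = 3.45 mL
chloramphenicol: V = C2·V2/C1 = 34.6 µg/mL × 408 mL ÷ 35000 µg/mL = 0.40 mL
casamino acids: V = C2·V2/C1 = 0.99% ÷ 20% × 408 mL = 20.20 mL
Tricine: 11.1 g/L × 0.408 L = 4.53 g
magnesium sulfate: dilute stock: 2.54 mM × 408 mL ÷ 72.2 mM = 14.35 mL

L-cysteine hydrochloride 287.23 mg; ferric chloride 3.45 mL; chloramphenicol 0.40 mL; casamino acids 20.20 mL; Tricine 4.53 g; magnesium sulfate 14.35 mL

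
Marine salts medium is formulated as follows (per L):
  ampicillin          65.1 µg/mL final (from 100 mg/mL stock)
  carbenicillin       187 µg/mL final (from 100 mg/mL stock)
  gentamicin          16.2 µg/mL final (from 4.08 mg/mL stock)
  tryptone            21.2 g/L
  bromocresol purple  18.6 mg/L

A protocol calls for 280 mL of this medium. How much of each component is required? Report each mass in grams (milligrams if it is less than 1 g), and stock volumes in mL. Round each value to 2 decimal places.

ampicillin 0.18 mL; carbenicillin 0.52 mL; gentamicin 1.11 mL; tryptone 5.94 g; bromocresol purple 5.21 mg

Scale factor relative to 1 L: 0.28.
ampicillin: C1V1 = C2V2 → 65.1 µg/mL × 280 mL ÷ 100000 µg/mL = 0.18 mL
carbenicillin: C1V1 = C2V2 → 187 µg/mL × 280 mL ÷ 100000 µg/mL = 0.52 mL
gentamicin: V = C2·V2/C1 = 16.2 µg/mL × 280 mL ÷ 4080 µg/mL = 1.11 mL
tryptone: 21.2 g/L × 0.28 L = 5.94 g
bromocresol purple: 18.6 mg/L × 0.28 L = 5.21 mg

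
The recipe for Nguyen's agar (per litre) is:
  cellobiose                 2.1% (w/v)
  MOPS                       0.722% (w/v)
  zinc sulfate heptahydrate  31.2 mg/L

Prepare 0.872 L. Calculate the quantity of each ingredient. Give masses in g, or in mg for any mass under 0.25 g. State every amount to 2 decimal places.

cellobiose 18.31 g; MOPS 6.30 g; zinc sulfate heptahydrate 27.21 mg

Working volume: 0.872 L.
cellobiose: 2.1 g per 100 mL × 872 mL ÷ 100 = 18.31 g
MOPS: 0.722 g per 100 mL × 872 mL ÷ 100 = 6.30 g
zinc sulfate heptahydrate: 31.2 mg/L × 0.872 L = 27.21 mg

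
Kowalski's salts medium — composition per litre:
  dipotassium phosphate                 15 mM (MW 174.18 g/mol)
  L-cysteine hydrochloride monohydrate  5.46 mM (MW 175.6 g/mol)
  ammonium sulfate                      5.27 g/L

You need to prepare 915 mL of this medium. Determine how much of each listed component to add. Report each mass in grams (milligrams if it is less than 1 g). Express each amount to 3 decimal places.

dipotassium phosphate 2.391 g; L-cysteine hydrochloride monohydrate 877.280 mg; ammonium sulfate 4.822 g

Scale factor relative to 1 L: 0.915.
dipotassium phosphate: 15 mmol/L × 174.18 g/mol × 0.915 L ÷ 1000 = 2.391 g
L-cysteine hydrochloride monohydrate: 5.46 mmol/L × 175.6 mg/mmol × 0.915 L = 877.280 mg
ammonium sulfate: 5.27 g/L × 0.915 L = 4.822 g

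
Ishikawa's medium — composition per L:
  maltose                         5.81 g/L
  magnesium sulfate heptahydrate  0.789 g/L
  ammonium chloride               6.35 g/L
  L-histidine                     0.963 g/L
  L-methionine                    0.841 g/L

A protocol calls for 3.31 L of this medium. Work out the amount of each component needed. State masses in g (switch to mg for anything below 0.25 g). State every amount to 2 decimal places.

Working volume: 3.31 L.
maltose: 5.81 g/L × 3.31 L = 19.23 g
magnesium sulfate heptahydrate: 0.789 g/L × 3.31 L = 2.61 g
ammonium chloride: 6.35 g/L × 3.31 L = 21.02 g
L-histidine: 0.963 g/L × 3.31 L = 3.19 g
L-methionine: 0.841 g/L × 3.31 L = 2.78 g

maltose 19.23 g; magnesium sulfate heptahydrate 2.61 g; ammonium chloride 21.02 g; L-histidine 3.19 g; L-methionine 2.78 g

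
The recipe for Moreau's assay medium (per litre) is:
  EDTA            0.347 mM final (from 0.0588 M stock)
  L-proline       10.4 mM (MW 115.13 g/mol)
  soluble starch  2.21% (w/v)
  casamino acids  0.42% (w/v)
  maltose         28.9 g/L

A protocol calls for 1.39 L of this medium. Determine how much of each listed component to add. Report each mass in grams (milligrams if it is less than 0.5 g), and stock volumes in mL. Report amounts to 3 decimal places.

Scale factor relative to 1 L: 1.39.
EDTA: dilute stock: 0.347 mM × 1390 mL ÷ 58.8 mM = 8.203 mL
L-proline: 10.4 mmol/L × 115.13 g/mol × 1.39 L ÷ 1000 = 1.664 g
soluble starch: 2.21% w/v = 22.1 g/L → 22.1 × 1.39 L = 30.719 g
casamino acids: 0.42 g per 100 mL × 1390 mL ÷ 100 = 5.838 g
maltose: 28.9 g/L × 1.39 L = 40.171 g

EDTA 8.203 mL; L-proline 1.664 g; soluble starch 30.719 g; casamino acids 5.838 g; maltose 40.171 g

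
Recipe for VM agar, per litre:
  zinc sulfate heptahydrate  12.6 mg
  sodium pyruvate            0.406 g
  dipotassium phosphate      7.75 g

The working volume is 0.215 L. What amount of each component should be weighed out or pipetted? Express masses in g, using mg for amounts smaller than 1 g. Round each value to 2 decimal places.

zinc sulfate heptahydrate 2.71 mg; sodium pyruvate 87.29 mg; dipotassium phosphate 1.67 g

Ratio of target to recipe volume: 215 / 1000 = 0.215.
zinc sulfate heptahydrate: 12.6 mg × (215 mL / 1000 mL) = 2.71 mg
sodium pyruvate: 0.406 g × (215 mL / 1000 mL) = 0.08729 g = 87.29 mg
dipotassium phosphate: 7.75 g × (215 mL / 1000 mL) = 1.67 g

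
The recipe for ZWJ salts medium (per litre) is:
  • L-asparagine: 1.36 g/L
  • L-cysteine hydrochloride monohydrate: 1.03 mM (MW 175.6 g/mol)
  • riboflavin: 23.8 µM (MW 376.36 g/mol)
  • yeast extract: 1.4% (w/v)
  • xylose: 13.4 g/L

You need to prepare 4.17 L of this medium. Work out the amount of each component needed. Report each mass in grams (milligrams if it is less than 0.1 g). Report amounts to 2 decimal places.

Scale factor relative to 1 L: 4.17.
L-asparagine: 1.36 g/L × 4.17 L = 5.67 g
L-cysteine hydrochloride monohydrate: 1.03 mmol/L × 175.6 g/mol × 4.17 L ÷ 1000 = 0.75 g
riboflavin: 23.8 µmol/L × 376.36 g/mol × 4.17 L ÷ 1000 = 37.35 mg
yeast extract: 1.4 g per 100 mL × 4170 mL ÷ 100 = 58.38 g
xylose: 13.4 g/L × 4.17 L = 55.88 g

L-asparagine 5.67 g; L-cysteine hydrochloride monohydrate 0.75 g; riboflavin 37.35 mg; yeast extract 58.38 g; xylose 55.88 g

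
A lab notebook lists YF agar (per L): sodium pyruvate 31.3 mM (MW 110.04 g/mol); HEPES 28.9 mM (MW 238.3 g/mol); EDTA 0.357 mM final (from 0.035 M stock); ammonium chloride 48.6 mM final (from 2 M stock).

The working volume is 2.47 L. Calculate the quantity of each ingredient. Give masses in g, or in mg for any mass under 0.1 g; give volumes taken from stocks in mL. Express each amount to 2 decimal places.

sodium pyruvate 8.51 g; HEPES 17.01 g; EDTA 25.19 mL; ammonium chloride 60.02 mL

Scale factor relative to 1 L: 2.47.
sodium pyruvate: 31.3 mmol/L × 110.04 g/mol × 2.47 L ÷ 1000 = 8.51 g
HEPES: 28.9 mmol/L × 238.3 g/mol × 2.47 L ÷ 1000 = 17.01 g
EDTA: C1V1 = C2V2 → 0.357 mM × 2470 mL ÷ 35 mM = 25.19 mL
ammonium chloride: C1V1 = C2V2 → 48.6 mM × 2470 mL ÷ 2000 mM = 60.02 mL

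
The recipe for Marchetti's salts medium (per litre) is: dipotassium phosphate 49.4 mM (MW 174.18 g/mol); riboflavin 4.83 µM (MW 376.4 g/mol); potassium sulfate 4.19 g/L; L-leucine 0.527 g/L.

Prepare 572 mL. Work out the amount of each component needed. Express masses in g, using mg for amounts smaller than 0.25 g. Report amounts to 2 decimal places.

dipotassium phosphate 4.92 g; riboflavin 1.04 mg; potassium sulfate 2.40 g; L-leucine 0.30 g

Working volume: 572 mL = 0.572 L.
dipotassium phosphate: 49.4 mmol/L × 174.18 g/mol × 0.572 L ÷ 1000 = 4.92 g
riboflavin: 4.83 µmol/L × 376.4 g/mol × 0.572 L ÷ 1000 = 1.04 mg
potassium sulfate: 4.19 g/L × 0.572 L = 2.40 g
L-leucine: 0.527 g/L × 0.572 L = 0.30 g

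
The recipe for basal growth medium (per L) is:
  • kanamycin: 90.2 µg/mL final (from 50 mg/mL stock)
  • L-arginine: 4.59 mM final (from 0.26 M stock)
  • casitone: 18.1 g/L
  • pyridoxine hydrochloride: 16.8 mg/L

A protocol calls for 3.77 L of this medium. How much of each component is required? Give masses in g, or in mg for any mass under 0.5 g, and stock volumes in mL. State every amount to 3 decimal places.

kanamycin 6.801 mL; L-arginine 66.555 mL; casitone 68.237 g; pyridoxine hydrochloride 63.336 mg

Scale factor relative to 1 L: 3.77.
kanamycin: V = C2·V2/C1 = 90.2 µg/mL × 3770 mL ÷ 50000 µg/mL = 6.801 mL
L-arginine: C1V1 = C2V2 → 4.59 mM × 3770 mL ÷ 260 mM = 66.555 mL
casitone: 18.1 g/L × 3.77 L = 68.237 g
pyridoxine hydrochloride: 16.8 mg/L × 3.77 L = 63.336 mg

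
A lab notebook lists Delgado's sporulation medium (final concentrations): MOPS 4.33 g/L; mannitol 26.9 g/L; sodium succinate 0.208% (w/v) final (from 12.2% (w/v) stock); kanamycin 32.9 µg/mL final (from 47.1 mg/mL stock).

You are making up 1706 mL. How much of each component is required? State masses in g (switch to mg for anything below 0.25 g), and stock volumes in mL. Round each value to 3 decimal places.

Working volume: 1706 mL = 1.706 L.
MOPS: 4.33 g/L × 1.706 L = 7.387 g
mannitol: 26.9 g/L × 1.706 L = 45.891 g
sodium succinate: dilute stock: 0.208% ÷ 12.2% × 1706 mL = 29.086 mL
kanamycin: C1V1 = C2V2 → 32.9 µg/mL × 1706 mL ÷ 47100 µg/mL = 1.192 mL

MOPS 7.387 g; mannitol 45.891 g; sodium succinate 29.086 mL; kanamycin 1.192 mL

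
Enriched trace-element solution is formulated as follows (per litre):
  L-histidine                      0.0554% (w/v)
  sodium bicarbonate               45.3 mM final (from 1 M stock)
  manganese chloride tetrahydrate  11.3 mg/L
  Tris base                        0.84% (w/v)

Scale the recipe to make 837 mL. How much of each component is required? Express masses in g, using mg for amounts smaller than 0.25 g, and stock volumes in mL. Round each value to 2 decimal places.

Working volume: 837 mL = 0.837 L.
L-histidine: 0.0554% w/v = 0.554 g/L → 0.554 × 0.837 L = 0.46 g
sodium bicarbonate: V = C2·V2/C1 = 45.3 mM × 837 mL ÷ 1000 mM = 37.92 mL
manganese chloride tetrahydrate: 11.3 mg/L × 0.837 L = 9.46 mg
Tris base: 0.84 g per 100 mL × 837 mL ÷ 100 = 7.03 g

L-histidine 0.46 g; sodium bicarbonate 37.92 mL; manganese chloride tetrahydrate 9.46 mg; Tris base 7.03 g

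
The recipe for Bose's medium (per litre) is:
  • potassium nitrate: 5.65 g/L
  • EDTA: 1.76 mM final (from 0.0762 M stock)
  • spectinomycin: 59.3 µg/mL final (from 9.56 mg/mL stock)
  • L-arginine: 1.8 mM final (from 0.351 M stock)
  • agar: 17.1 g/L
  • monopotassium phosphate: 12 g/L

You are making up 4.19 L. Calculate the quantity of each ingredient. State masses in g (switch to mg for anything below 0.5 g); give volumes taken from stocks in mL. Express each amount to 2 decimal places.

potassium nitrate 23.67 g; EDTA 96.78 mL; spectinomycin 25.99 mL; L-arginine 21.49 mL; agar 71.65 g; monopotassium phosphate 50.28 g

Working volume: 4.19 L.
potassium nitrate: 5.65 g/L × 4.19 L = 23.67 g
EDTA: V = C2·V2/C1 = 1.76 mM × 4190 mL ÷ 76.2 mM = 96.78 mL
spectinomycin: dilute stock: 59.3 µg/mL × 4190 mL ÷ 9560 µg/mL = 25.99 mL
L-arginine: C1V1 = C2V2 → 1.8 mM × 4190 mL ÷ 351 mM = 21.49 mL
agar: 17.1 g/L × 4.19 L = 71.65 g
monopotassium phosphate: 12 g/L × 4.19 L = 50.28 g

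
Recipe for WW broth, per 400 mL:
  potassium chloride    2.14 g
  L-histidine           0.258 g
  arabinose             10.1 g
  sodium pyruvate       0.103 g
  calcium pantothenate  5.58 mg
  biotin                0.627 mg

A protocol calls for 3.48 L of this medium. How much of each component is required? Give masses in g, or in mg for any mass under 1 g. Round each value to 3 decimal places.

potassium chloride 18.618 g; L-histidine 2.245 g; arabinose 87.870 g; sodium pyruvate 896.100 mg; calcium pantothenate 48.546 mg; biotin 5.455 mg

Scale factor = 3480 mL / 400 mL = 8.7.
potassium chloride: 2.14 g × (3480 mL / 400 mL) = 18.618 g
L-histidine: 0.258 g × (3480 mL / 400 mL) = 2.245 g
arabinose: 10.1 g × (3480 mL / 400 mL) = 87.870 g
sodium pyruvate: 0.103 g × (3480 mL / 400 mL) = 0.8961 g = 896.100 mg
calcium pantothenate: 5.58 mg × (3480 mL / 400 mL) = 48.546 mg
biotin: 0.627 mg × (3480 mL / 400 mL) = 5.455 mg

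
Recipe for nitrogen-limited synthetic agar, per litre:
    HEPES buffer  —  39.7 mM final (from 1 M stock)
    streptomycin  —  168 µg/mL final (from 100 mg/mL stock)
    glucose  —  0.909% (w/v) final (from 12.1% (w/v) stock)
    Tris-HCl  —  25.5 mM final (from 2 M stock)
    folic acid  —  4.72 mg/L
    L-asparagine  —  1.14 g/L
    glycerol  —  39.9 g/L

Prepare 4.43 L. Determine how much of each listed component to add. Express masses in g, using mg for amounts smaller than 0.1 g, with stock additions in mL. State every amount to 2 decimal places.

Scale factor relative to 1 L: 4.43.
HEPES buffer: C1V1 = C2V2 → 39.7 mM × 4430 mL ÷ 1000 mM = 175.87 mL
streptomycin: V = C2·V2/C1 = 168 µg/mL × 4430 mL ÷ 100000 µg/mL = 7.44 mL
glucose: C1V1 = C2V2 → 0.909% ÷ 12.1% × 4430 mL = 332.80 mL
Tris-HCl: C1V1 = C2V2 → 25.5 mM × 4430 mL ÷ 2000 mM = 56.48 mL
folic acid: 4.72 mg/L × 4.43 L = 20.91 mg
L-asparagine: 1.14 g/L × 4.43 L = 5.05 g
glycerol: 39.9 g/L × 4.43 L = 176.76 g

HEPES buffer 175.87 mL; streptomycin 7.44 mL; glucose 332.80 mL; Tris-HCl 56.48 mL; folic acid 20.91 mg; L-asparagine 5.05 g; glycerol 176.76 g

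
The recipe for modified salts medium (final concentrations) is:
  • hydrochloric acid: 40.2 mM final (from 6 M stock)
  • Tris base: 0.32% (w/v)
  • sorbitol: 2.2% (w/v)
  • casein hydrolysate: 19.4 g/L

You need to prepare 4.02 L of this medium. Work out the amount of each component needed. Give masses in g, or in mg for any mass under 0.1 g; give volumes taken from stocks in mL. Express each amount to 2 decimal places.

Scale factor relative to 1 L: 4.02.
hydrochloric acid: V = C2·V2/C1 = 40.2 mM × 4020 mL ÷ 6000 mM = 26.93 mL
Tris base: 0.32 g per 100 mL × 4020 mL ÷ 100 = 12.86 g
sorbitol: 2.2 g per 100 mL × 4020 mL ÷ 100 = 88.44 g
casein hydrolysate: 19.4 g/L × 4.02 L = 77.99 g

hydrochloric acid 26.93 mL; Tris base 12.86 g; sorbitol 88.44 g; casein hydrolysate 77.99 g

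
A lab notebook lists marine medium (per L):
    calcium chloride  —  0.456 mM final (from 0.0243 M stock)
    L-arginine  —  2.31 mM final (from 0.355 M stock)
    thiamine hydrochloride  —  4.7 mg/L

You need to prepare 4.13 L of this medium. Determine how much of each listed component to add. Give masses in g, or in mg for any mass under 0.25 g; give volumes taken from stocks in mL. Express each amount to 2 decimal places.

Scale factor relative to 1 L: 4.13.
calcium chloride: V = C2·V2/C1 = 0.456 mM × 4130 mL ÷ 24.3 mM = 77.50 mL
L-arginine: V = C2·V2/C1 = 2.31 mM × 4130 mL ÷ 355 mM = 26.87 mL
thiamine hydrochloride: 4.7 mg/L × 4.13 L = 19.41 mg

calcium chloride 77.50 mL; L-arginine 26.87 mL; thiamine hydrochloride 19.41 mg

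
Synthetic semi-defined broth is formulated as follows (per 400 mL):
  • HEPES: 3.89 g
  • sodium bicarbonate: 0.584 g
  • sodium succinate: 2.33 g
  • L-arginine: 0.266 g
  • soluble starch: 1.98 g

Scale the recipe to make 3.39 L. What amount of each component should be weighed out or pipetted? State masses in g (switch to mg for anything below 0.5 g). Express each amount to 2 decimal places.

Scale factor = 3390 mL / 400 mL = 8.475.
HEPES: 3.89 g × (3390 mL / 400 mL) = 32.97 g
sodium bicarbonate: 0.584 g × (3390 mL / 400 mL) = 4.95 g
sodium succinate: 2.33 g × (3390 mL / 400 mL) = 19.75 g
L-arginine: 0.266 g × (3390 mL / 400 mL) = 2.25 g
soluble starch: 1.98 g × (3390 mL / 400 mL) = 16.78 g

HEPES 32.97 g; sodium bicarbonate 4.95 g; sodium succinate 19.75 g; L-arginine 2.25 g; soluble starch 16.78 g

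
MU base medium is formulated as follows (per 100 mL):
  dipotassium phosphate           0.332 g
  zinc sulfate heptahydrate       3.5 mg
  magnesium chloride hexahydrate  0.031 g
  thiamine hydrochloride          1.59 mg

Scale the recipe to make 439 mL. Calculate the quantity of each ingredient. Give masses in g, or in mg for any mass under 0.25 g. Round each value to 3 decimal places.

Scale factor = 439 mL / 100 mL = 4.39.
dipotassium phosphate: 0.332 g × (439 mL / 100 mL) = 1.457 g
zinc sulfate heptahydrate: 3.5 mg × (439 mL / 100 mL) = 15.365 mg
magnesium chloride hexahydrate: 0.031 g × (439 mL / 100 mL) = 0.13609 g = 136.090 mg
thiamine hydrochloride: 1.59 mg × (439 mL / 100 mL) = 6.980 mg

dipotassium phosphate 1.457 g; zinc sulfate heptahydrate 15.365 mg; magnesium chloride hexahydrate 136.090 mg; thiamine hydrochloride 6.980 mg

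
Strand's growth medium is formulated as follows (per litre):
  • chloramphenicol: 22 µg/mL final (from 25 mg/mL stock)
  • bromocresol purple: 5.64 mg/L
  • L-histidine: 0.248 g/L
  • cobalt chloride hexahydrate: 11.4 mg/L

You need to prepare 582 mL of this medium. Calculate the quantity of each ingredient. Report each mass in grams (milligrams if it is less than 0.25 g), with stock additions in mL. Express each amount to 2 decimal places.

chloramphenicol 0.51 mL; bromocresol purple 3.28 mg; L-histidine 144.34 mg; cobalt chloride hexahydrate 6.63 mg

Scale factor relative to 1 L: 0.582.
chloramphenicol: dilute stock: 22 µg/mL × 582 mL ÷ 25000 µg/mL = 0.51 mL
bromocresol purple: 5.64 mg/L × 0.582 L = 3.28 mg
L-histidine: 0.248 g/L × 0.582 L = 0.144336 g = 144.34 mg
cobalt chloride hexahydrate: 11.4 mg/L × 0.582 L = 6.63 mg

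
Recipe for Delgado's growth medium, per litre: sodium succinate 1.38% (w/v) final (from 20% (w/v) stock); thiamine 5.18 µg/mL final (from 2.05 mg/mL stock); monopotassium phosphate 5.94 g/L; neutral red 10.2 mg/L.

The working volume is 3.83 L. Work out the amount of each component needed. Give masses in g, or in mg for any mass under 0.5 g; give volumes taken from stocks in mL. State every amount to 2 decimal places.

sodium succinate 264.27 mL; thiamine 9.68 mL; monopotassium phosphate 22.75 g; neutral red 39.07 mg

Scale factor relative to 1 L: 3.83.
sodium succinate: V = C2·V2/C1 = 1.38% ÷ 20% × 3830 mL = 264.27 mL
thiamine: C1V1 = C2V2 → 5.18 µg/mL × 3830 mL ÷ 2050 µg/mL = 9.68 mL
monopotassium phosphate: 5.94 g/L × 3.83 L = 22.75 g
neutral red: 10.2 mg/L × 3.83 L = 39.07 mg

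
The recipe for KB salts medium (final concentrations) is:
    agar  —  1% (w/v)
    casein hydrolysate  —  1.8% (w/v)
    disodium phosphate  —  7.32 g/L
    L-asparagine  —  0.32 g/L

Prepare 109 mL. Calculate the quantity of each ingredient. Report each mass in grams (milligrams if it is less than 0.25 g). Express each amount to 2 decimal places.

Working volume: 109 mL = 0.109 L.
agar: 1 g per 100 mL × 109 mL ÷ 100 = 1.09 g
casein hydrolysate: 1.8 g per 100 mL × 109 mL ÷ 100 = 1.96 g
disodium phosphate: 7.32 g/L × 0.109 L = 0.80 g
L-asparagine: 0.32 g/L × 0.109 L = 0.03488 g = 34.88 mg

agar 1.09 g; casein hydrolysate 1.96 g; disodium phosphate 0.80 g; L-asparagine 34.88 mg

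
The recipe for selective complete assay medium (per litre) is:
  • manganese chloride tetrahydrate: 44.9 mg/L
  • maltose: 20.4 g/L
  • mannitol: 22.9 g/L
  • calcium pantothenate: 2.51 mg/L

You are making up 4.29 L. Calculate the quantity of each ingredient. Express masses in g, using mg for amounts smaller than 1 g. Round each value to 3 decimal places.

Working volume: 4.29 L.
manganese chloride tetrahydrate: 44.9 mg/L × 4.29 L = 192.621 mg
maltose: 20.4 g/L × 4.29 L = 87.516 g
mannitol: 22.9 g/L × 4.29 L = 98.241 g
calcium pantothenate: 2.51 mg/L × 4.29 L = 10.768 mg

manganese chloride tetrahydrate 192.621 mg; maltose 87.516 g; mannitol 98.241 g; calcium pantothenate 10.768 mg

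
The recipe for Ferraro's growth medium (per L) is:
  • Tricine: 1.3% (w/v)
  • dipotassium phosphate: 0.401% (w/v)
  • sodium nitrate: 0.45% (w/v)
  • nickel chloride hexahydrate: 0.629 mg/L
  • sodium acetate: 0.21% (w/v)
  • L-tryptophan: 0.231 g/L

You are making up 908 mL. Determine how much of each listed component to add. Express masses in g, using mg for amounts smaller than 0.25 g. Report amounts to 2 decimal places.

Tricine 11.80 g; dipotassium phosphate 3.64 g; sodium nitrate 4.09 g; nickel chloride hexahydrate 0.57 mg; sodium acetate 1.91 g; L-tryptophan 209.75 mg

Working volume: 908 mL = 0.908 L.
Tricine: 1.3 g per 100 mL × 908 mL ÷ 100 = 11.80 g
dipotassium phosphate: 0.401% w/v = 4.01 g/L → 4.01 × 0.908 L = 3.64 g
sodium nitrate: 0.45% w/v = 4.5 g/L → 4.5 × 0.908 L = 4.09 g
nickel chloride hexahydrate: 0.629 mg/L × 0.908 L = 0.57 mg
sodium acetate: 0.21 g per 100 mL × 908 mL ÷ 100 = 1.91 g
L-tryptophan: 0.231 g/L × 0.908 L = 0.209748 g = 209.75 mg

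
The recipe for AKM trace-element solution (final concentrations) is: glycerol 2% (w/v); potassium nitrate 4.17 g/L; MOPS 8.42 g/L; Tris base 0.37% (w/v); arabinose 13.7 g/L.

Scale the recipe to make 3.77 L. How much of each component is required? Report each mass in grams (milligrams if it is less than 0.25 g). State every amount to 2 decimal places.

glycerol 75.40 g; potassium nitrate 15.72 g; MOPS 31.74 g; Tris base 13.95 g; arabinose 51.65 g

Scale factor relative to 1 L: 3.77.
glycerol: 2 g per 100 mL × 3770 mL ÷ 100 = 75.40 g
potassium nitrate: 4.17 g/L × 3.77 L = 15.72 g
MOPS: 8.42 g/L × 3.77 L = 31.74 g
Tris base: 0.37% w/v = 3.7 g/L → 3.7 × 3.77 L = 13.95 g
arabinose: 13.7 g/L × 3.77 L = 51.65 g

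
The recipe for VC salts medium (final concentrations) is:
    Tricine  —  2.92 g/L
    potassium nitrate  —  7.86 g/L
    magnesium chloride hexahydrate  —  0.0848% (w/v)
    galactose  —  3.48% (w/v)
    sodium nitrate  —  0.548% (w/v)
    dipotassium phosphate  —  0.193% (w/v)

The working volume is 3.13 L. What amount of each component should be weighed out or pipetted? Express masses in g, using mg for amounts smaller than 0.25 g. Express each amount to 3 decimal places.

Tricine 9.140 g; potassium nitrate 24.602 g; magnesium chloride hexahydrate 2.654 g; galactose 108.924 g; sodium nitrate 17.152 g; dipotassium phosphate 6.041 g

Scale factor relative to 1 L: 3.13.
Tricine: 2.92 g/L × 3.13 L = 9.140 g
potassium nitrate: 7.86 g/L × 3.13 L = 24.602 g
magnesium chloride hexahydrate: 0.0848 g per 100 mL × 3130 mL ÷ 100 = 2.654 g
galactose: 3.48 g per 100 mL × 3130 mL ÷ 100 = 108.924 g
sodium nitrate: 0.548 g per 100 mL × 3130 mL ÷ 100 = 17.152 g
dipotassium phosphate: 0.193% w/v = 1.93 g/L → 1.93 × 3.13 L = 6.041 g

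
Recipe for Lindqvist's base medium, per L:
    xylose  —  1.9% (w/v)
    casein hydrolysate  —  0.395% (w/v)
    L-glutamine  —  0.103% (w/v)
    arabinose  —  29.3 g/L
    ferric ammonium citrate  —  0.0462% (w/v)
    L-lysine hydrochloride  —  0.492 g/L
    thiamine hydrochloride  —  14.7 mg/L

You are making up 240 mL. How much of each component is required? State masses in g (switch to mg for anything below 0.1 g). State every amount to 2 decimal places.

Target volume = 240 mL = 0.24 L.
xylose: 1.9 g per 100 mL × 240 mL ÷ 100 = 4.56 g
casein hydrolysate: 0.395% w/v = 3.95 g/L → 3.95 × 0.24 L = 0.95 g
L-glutamine: 0.103% w/v = 1.03 g/L → 1.03 × 0.24 L = 0.25 g
arabinose: 29.3 g/L × 0.24 L = 7.03 g
ferric ammonium citrate: 0.0462% w/v = 0.462 g/L → 0.462 × 0.24 L = 0.11 g
L-lysine hydrochloride: 0.492 g/L × 0.24 L = 0.12 g
thiamine hydrochloride: 14.7 mg/L × 0.24 L = 3.53 mg

xylose 4.56 g; casein hydrolysate 0.95 g; L-glutamine 0.25 g; arabinose 7.03 g; ferric ammonium citrate 0.11 g; L-lysine hydrochloride 0.12 g; thiamine hydrochloride 3.53 mg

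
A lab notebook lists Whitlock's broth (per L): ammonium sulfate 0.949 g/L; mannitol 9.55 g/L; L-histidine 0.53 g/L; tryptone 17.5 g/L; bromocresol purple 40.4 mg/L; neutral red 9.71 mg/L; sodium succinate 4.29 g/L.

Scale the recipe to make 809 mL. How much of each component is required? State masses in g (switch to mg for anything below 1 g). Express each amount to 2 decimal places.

Target volume = 809 mL = 0.809 L.
ammonium sulfate: 0.949 g/L × 0.809 L = 0.767741 g = 767.74 mg
mannitol: 9.55 g/L × 0.809 L = 7.73 g
L-histidine: 0.53 g/L × 0.809 L = 0.42877 g = 428.77 mg
tryptone: 17.5 g/L × 0.809 L = 14.16 g
bromocresol purple: 40.4 mg/L × 0.809 L = 32.68 mg
neutral red: 9.71 mg/L × 0.809 L = 7.86 mg
sodium succinate: 4.29 g/L × 0.809 L = 3.47 g

ammonium sulfate 767.74 mg; mannitol 7.73 g; L-histidine 428.77 mg; tryptone 14.16 g; bromocresol purple 32.68 mg; neutral red 7.86 mg; sodium succinate 3.47 g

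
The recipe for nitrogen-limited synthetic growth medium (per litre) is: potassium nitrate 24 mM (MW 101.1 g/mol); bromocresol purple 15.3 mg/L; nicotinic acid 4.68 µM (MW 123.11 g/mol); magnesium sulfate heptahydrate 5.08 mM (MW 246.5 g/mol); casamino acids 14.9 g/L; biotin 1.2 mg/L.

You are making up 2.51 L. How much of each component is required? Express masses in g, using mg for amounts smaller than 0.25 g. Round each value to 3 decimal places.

potassium nitrate 6.090 g; bromocresol purple 38.403 mg; nicotinic acid 1.446 mg; magnesium sulfate heptahydrate 3.143 g; casamino acids 37.399 g; biotin 3.012 mg

Working volume: 2.51 L.
potassium nitrate: 24 mmol/L × 101.1 g/mol × 2.51 L ÷ 1000 = 6.090 g
bromocresol purple: 15.3 mg/L × 2.51 L = 38.403 mg
nicotinic acid: 4.68 µmol/L × 123.11 g/mol × 2.51 L ÷ 1000 = 1.446 mg
magnesium sulfate heptahydrate: 5.08 mmol/L × 246.5 g/mol × 2.51 L ÷ 1000 = 3.143 g
casamino acids: 14.9 g/L × 2.51 L = 37.399 g
biotin: 1.2 mg/L × 2.51 L = 3.012 mg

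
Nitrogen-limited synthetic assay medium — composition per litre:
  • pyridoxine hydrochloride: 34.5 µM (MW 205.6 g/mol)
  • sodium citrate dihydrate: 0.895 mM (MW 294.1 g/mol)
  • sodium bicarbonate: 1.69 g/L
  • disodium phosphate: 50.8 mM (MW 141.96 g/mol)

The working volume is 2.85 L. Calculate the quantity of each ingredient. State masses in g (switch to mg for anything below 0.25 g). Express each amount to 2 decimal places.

Scale factor relative to 1 L: 2.85.
pyridoxine hydrochloride: 34.5 µmol/L × 205.6 g/mol × 2.85 L ÷ 1000 = 20.22 mg
sodium citrate dihydrate: 0.895 mmol/L × 294.1 g/mol × 2.85 L ÷ 1000 = 0.75 g
sodium bicarbonate: 1.69 g/L × 2.85 L = 4.82 g
disodium phosphate: 50.8 mmol/L × 141.96 g/mol × 2.85 L ÷ 1000 = 20.55 g

pyridoxine hydrochloride 20.22 mg; sodium citrate dihydrate 0.75 g; sodium bicarbonate 4.82 g; disodium phosphate 20.55 g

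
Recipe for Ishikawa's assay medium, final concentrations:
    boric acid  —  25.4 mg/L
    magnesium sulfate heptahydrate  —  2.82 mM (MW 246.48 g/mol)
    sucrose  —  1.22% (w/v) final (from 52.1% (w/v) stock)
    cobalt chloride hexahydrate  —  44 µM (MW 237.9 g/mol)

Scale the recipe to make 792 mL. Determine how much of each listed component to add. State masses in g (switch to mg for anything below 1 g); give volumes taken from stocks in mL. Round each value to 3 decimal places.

Scale factor relative to 1 L: 0.792.
boric acid: 25.4 mg/L × 0.792 L = 20.117 mg
magnesium sulfate heptahydrate: 2.82 mmol/L × 246.48 mg/mmol × 0.792 L = 550.498 mg
sucrose: dilute stock: 1.22% ÷ 52.1% × 792 mL = 18.546 mL
cobalt chloride hexahydrate: 44 µmol/L × 237.9 g/mol × 0.792 L ÷ 1000 = 8.290 mg

boric acid 20.117 mg; magnesium sulfate heptahydrate 550.498 mg; sucrose 18.546 mL; cobalt chloride hexahydrate 8.290 mg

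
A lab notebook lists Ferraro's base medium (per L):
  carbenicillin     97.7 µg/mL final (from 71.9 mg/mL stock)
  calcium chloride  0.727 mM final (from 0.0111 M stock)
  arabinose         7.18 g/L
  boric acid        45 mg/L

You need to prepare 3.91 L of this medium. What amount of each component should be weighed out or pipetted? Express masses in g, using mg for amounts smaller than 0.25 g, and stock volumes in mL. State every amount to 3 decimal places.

carbenicillin 5.313 mL; calcium chloride 256.087 mL; arabinose 28.074 g; boric acid 175.950 mg

Working volume: 3.91 L.
carbenicillin: C1V1 = C2V2 → 97.7 µg/mL × 3910 mL ÷ 71900 µg/mL = 5.313 mL
calcium chloride: C1V1 = C2V2 → 0.727 mM × 3910 mL ÷ 11.1 mM = 256.087 mL
arabinose: 7.18 g/L × 3.91 L = 28.074 g
boric acid: 45 mg/L × 3.91 L = 175.950 mg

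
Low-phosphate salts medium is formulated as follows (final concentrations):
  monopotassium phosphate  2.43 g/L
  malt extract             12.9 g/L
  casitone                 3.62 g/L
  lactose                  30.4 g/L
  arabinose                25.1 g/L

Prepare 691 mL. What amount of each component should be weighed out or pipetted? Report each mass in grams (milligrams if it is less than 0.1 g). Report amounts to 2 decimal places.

monopotassium phosphate 1.68 g; malt extract 8.91 g; casitone 2.50 g; lactose 21.01 g; arabinose 17.34 g

Working volume: 691 mL = 0.691 L.
monopotassium phosphate: 2.43 g/L × 0.691 L = 1.68 g
malt extract: 12.9 g/L × 0.691 L = 8.91 g
casitone: 3.62 g/L × 0.691 L = 2.50 g
lactose: 30.4 g/L × 0.691 L = 21.01 g
arabinose: 25.1 g/L × 0.691 L = 17.34 g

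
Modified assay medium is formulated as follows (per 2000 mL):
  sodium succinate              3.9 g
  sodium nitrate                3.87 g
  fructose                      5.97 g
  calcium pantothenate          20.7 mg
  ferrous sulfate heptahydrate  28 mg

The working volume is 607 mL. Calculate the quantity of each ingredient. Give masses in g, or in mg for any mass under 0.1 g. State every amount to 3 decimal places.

Ratio of target to recipe volume: 607 / 2000 = 0.3035.
sodium succinate: 3.9 g × (607 mL / 2000 mL) = 1.184 g
sodium nitrate: 3.87 g × (607 mL / 2000 mL) = 1.175 g
fructose: 5.97 g × (607 mL / 2000 mL) = 1.812 g
calcium pantothenate: 20.7 mg × (607 mL / 2000 mL) = 6.282 mg
ferrous sulfate heptahydrate: 28 mg × (607 mL / 2000 mL) = 8.498 mg

sodium succinate 1.184 g; sodium nitrate 1.175 g; fructose 1.812 g; calcium pantothenate 6.282 mg; ferrous sulfate heptahydrate 8.498 mg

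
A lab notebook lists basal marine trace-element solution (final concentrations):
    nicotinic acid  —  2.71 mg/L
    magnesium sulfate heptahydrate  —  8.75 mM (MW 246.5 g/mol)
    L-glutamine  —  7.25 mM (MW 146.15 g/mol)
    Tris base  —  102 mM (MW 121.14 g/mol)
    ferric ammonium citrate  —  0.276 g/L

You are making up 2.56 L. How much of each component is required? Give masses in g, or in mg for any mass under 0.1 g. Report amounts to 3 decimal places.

Working volume: 2.56 L.
nicotinic acid: 2.71 mg/L × 2.56 L = 6.938 mg
magnesium sulfate heptahydrate: 8.75 mmol/L × 246.5 g/mol × 2.56 L ÷ 1000 = 5.522 g
L-glutamine: 7.25 mmol/L × 146.15 g/mol × 2.56 L ÷ 1000 = 2.713 g
Tris base: 102 mmol/L × 121.14 g/mol × 2.56 L ÷ 1000 = 31.632 g
ferric ammonium citrate: 0.276 g/L × 2.56 L = 0.707 g

nicotinic acid 6.938 mg; magnesium sulfate heptahydrate 5.522 g; L-glutamine 2.713 g; Tris base 31.632 g; ferric ammonium citrate 0.707 g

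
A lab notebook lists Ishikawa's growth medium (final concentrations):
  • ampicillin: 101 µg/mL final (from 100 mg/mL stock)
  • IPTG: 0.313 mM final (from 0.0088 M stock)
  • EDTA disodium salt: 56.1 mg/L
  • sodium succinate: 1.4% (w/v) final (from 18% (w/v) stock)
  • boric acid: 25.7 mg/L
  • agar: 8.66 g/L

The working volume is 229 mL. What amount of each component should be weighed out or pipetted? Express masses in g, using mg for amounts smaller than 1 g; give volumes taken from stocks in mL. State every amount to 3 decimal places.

Working volume: 229 mL = 0.229 L.
ampicillin: C1V1 = C2V2 → 101 µg/mL × 229 mL ÷ 100000 µg/mL = 0.231 mL
IPTG: V = C2·V2/C1 = 0.313 mM × 229 mL ÷ 8.8 mM = 8.145 mL
EDTA disodium salt: 56.1 mg/L × 0.229 L = 12.847 mg
sodium succinate: C1V1 = C2V2 → 1.4% ÷ 18% × 229 mL = 17.811 mL
boric acid: 25.7 mg/L × 0.229 L = 5.885 mg
agar: 8.66 g/L × 0.229 L = 1.983 g

ampicillin 0.231 mL; IPTG 8.145 mL; EDTA disodium salt 12.847 mg; sodium succinate 17.811 mL; boric acid 5.885 mg; agar 1.983 g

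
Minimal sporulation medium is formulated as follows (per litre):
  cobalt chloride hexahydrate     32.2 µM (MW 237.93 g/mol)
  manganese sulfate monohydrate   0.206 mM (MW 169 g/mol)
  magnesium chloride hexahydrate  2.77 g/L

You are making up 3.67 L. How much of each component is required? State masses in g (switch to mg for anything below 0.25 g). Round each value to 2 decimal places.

Working volume: 3.67 L.
cobalt chloride hexahydrate: 32.2 µmol/L × 237.93 g/mol × 3.67 L ÷ 1000 = 28.12 mg
manganese sulfate monohydrate: 0.206 mmol/L × 169 mg/mmol × 3.67 L = 127.77 mg
magnesium chloride hexahydrate: 2.77 g/L × 3.67 L = 10.17 g

cobalt chloride hexahydrate 28.12 mg; manganese sulfate monohydrate 127.77 mg; magnesium chloride hexahydrate 10.17 g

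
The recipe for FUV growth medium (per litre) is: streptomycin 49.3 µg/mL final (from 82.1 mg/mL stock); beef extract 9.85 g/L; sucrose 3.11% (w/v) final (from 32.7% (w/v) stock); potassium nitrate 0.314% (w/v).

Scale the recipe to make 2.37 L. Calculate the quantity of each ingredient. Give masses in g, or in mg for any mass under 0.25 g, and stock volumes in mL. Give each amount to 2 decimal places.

streptomycin 1.42 mL; beef extract 23.34 g; sucrose 225.40 mL; potassium nitrate 7.44 g

Scale factor relative to 1 L: 2.37.
streptomycin: V = C2·V2/C1 = 49.3 µg/mL × 2370 mL ÷ 82100 µg/mL = 1.42 mL
beef extract: 9.85 g/L × 2.37 L = 23.34 g
sucrose: dilute stock: 3.11% ÷ 32.7% × 2370 mL = 225.40 mL
potassium nitrate: 0.314% w/v = 3.14 g/L → 3.14 × 2.37 L = 7.44 g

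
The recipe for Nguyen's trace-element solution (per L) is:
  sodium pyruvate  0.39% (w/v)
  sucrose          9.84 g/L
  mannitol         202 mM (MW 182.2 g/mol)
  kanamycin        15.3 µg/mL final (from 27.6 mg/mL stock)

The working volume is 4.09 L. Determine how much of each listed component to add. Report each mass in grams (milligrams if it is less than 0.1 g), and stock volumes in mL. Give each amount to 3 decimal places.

sodium pyruvate 15.951 g; sucrose 40.246 g; mannitol 150.530 g; kanamycin 2.267 mL

Scale factor relative to 1 L: 4.09.
sodium pyruvate: 0.39% w/v = 3.9 g/L → 3.9 × 4.09 L = 15.951 g
sucrose: 9.84 g/L × 4.09 L = 40.246 g
mannitol: 202 mmol/L × 182.2 g/mol × 4.09 L ÷ 1000 = 150.530 g
kanamycin: dilute stock: 15.3 µg/mL × 4090 mL ÷ 27600 µg/mL = 2.267 mL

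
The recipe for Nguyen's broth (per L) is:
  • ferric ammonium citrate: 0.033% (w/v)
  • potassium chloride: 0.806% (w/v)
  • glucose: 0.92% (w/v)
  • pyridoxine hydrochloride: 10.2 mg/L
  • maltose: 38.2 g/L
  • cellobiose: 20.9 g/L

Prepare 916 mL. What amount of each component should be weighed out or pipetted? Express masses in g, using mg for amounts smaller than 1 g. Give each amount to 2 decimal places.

Scale factor relative to 1 L: 0.916.
ferric ammonium citrate: 0.033% w/v = 0.33 g/L → 0.33 × 0.916 L = 0.30228 g = 302.28 mg
potassium chloride: 0.806% w/v = 8.06 g/L → 8.06 × 0.916 L = 7.38 g
glucose: 0.92 g per 100 mL × 916 mL ÷ 100 = 8.43 g
pyridoxine hydrochloride: 10.2 mg/L × 0.916 L = 9.34 mg
maltose: 38.2 g/L × 0.916 L = 34.99 g
cellobiose: 20.9 g/L × 0.916 L = 19.14 g

ferric ammonium citrate 302.28 mg; potassium chloride 7.38 g; glucose 8.43 g; pyridoxine hydrochloride 9.34 mg; maltose 34.99 g; cellobiose 19.14 g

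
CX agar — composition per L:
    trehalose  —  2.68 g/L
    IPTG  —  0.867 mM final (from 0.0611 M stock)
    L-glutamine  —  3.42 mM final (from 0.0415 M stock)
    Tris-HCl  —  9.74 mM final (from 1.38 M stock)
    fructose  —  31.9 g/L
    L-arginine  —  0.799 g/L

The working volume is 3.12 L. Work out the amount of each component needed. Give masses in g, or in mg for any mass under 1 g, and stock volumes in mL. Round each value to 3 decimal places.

Working volume: 3.12 L.
trehalose: 2.68 g/L × 3.12 L = 8.362 g
IPTG: dilute stock: 0.867 mM × 3120 mL ÷ 61.1 mM = 44.272 mL
L-glutamine: C1V1 = C2V2 → 3.42 mM × 3120 mL ÷ 41.5 mM = 257.118 mL
Tris-HCl: C1V1 = C2V2 → 9.74 mM × 3120 mL ÷ 1380 mM = 22.021 mL
fructose: 31.9 g/L × 3.12 L = 99.528 g
L-arginine: 0.799 g/L × 3.12 L = 2.493 g

trehalose 8.362 g; IPTG 44.272 mL; L-glutamine 257.118 mL; Tris-HCl 22.021 mL; fructose 99.528 g; L-arginine 2.493 g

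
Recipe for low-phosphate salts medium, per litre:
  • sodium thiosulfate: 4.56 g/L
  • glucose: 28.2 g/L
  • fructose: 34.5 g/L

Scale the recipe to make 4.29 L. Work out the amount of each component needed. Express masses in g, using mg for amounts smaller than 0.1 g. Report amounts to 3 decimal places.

sodium thiosulfate 19.562 g; glucose 120.978 g; fructose 148.005 g

Scale factor relative to 1 L: 4.29.
sodium thiosulfate: 4.56 g/L × 4.29 L = 19.562 g
glucose: 28.2 g/L × 4.29 L = 120.978 g
fructose: 34.5 g/L × 4.29 L = 148.005 g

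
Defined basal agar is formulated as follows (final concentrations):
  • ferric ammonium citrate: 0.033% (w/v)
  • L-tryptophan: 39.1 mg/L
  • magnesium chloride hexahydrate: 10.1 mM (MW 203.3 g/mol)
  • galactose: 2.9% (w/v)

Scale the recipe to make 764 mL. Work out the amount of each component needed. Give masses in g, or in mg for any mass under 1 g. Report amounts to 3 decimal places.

ferric ammonium citrate 252.120 mg; L-tryptophan 29.872 mg; magnesium chloride hexahydrate 1.569 g; galactose 22.156 g

Scale factor relative to 1 L: 0.764.
ferric ammonium citrate: 0.033 g per 100 mL × 764 mL ÷ 100 = 0.25212 g = 252.120 mg
L-tryptophan: 39.1 mg/L × 0.764 L = 29.872 mg
magnesium chloride hexahydrate: 10.1 mmol/L × 203.3 g/mol × 0.764 L ÷ 1000 = 1.569 g
galactose: 2.9% w/v = 29 g/L → 29 × 0.764 L = 22.156 g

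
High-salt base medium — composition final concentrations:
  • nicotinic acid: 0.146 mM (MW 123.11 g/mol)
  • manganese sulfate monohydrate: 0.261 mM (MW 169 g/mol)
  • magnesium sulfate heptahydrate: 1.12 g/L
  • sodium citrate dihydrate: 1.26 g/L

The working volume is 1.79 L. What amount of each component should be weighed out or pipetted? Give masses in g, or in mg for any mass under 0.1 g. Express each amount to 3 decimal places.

nicotinic acid 32.174 mg; manganese sulfate monohydrate 78.955 mg; magnesium sulfate heptahydrate 2.005 g; sodium citrate dihydrate 2.255 g

Scale factor relative to 1 L: 1.79.
nicotinic acid: 0.146 mmol/L × 123.11 mg/mmol × 1.79 L = 32.174 mg
manganese sulfate monohydrate: 0.261 mmol/L × 169 mg/mmol × 1.79 L = 78.955 mg
magnesium sulfate heptahydrate: 1.12 g/L × 1.79 L = 2.005 g
sodium citrate dihydrate: 1.26 g/L × 1.79 L = 2.255 g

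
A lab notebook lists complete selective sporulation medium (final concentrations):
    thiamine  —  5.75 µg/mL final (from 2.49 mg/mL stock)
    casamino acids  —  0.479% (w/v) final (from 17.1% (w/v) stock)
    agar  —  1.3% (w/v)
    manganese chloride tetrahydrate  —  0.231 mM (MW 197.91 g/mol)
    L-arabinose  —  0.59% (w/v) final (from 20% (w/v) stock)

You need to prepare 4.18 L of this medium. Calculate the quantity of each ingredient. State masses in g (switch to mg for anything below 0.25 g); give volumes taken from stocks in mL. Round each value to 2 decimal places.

thiamine 9.65 mL; casamino acids 117.09 mL; agar 54.34 g; manganese chloride tetrahydrate 191.10 mg; L-arabinose 123.31 mL

Scale factor relative to 1 L: 4.18.
thiamine: dilute stock: 5.75 µg/mL × 4180 mL ÷ 2490 µg/mL = 9.65 mL
casamino acids: C1V1 = C2V2 → 0.479% ÷ 17.1% × 4180 mL = 117.09 mL
agar: 1.3% w/v = 13 g/L → 13 × 4.18 L = 54.34 g
manganese chloride tetrahydrate: 0.231 mmol/L × 197.91 mg/mmol × 4.18 L = 191.10 mg
L-arabinose: dilute stock: 0.59% ÷ 20% × 4180 mL = 123.31 mL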